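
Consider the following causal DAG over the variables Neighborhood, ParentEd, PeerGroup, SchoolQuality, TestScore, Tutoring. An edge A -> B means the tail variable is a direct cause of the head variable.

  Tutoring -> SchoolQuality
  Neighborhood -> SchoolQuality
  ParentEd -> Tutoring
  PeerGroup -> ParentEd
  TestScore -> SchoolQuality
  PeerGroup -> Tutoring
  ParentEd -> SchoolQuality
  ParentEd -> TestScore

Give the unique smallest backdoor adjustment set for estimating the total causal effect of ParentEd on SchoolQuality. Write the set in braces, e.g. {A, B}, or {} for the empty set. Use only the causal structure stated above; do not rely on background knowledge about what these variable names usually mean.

Variables eligible for adjustment (non-descendants of ParentEd, excluding ParentEd and SchoolQuality): {Neighborhood, PeerGroup}.
Backdoor paths from ParentEd to SchoolQuality:
  P1: ParentEd <- PeerGroup -> Tutoring -> SchoolQuality
The empty set is not sufficient: P1 (ParentEd <- PeerGroup -> Tutoring -> SchoolQuality) has no collider blocking it and no conditioned non-collider, so it is open.
Try {PeerGroup}:
  P1: blocked at fork node PeerGroup ∈ conditioning set.
{PeerGroup} contains no descendant of ParentEd and blocks every backdoor path.
No other singleton works — e.g. {Neighborhood} leaves P1 open — so {PeerGroup} is the unique smallest valid adjustment set.

{PeerGroup}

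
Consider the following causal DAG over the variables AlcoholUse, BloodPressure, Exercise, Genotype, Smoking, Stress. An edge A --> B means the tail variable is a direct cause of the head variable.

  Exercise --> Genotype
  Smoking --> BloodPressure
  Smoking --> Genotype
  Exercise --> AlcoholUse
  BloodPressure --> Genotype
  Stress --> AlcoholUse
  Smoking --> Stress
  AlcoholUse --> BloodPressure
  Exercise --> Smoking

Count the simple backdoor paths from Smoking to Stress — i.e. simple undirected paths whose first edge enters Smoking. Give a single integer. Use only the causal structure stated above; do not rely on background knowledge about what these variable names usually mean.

2

A backdoor path from Smoking to Stress is any simple undirected path whose first edge points into Smoking (i.e. leaves Smoking via a parent).
Parents of Smoking: {Exercise}.
Enumerating:
  P1: Smoking <- Exercise -> AlcoholUse <- Stress
  P2: Smoking <- Exercise -> Genotype <- BloodPressure <- AlcoholUse <- Stress
That exhausts the simple backdoor paths. Count: 2.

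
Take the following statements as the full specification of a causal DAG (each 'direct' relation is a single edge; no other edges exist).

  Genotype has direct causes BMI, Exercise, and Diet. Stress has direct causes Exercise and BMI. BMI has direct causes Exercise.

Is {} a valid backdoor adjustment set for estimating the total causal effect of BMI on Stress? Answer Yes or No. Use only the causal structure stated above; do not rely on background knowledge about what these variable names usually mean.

No

Backdoor paths from BMI to Stress (paths whose first edge points into BMI):
  P1: BMI <- Exercise -> Stress
Condition 1 (no descendant of BMI in the set): holds — descendants of BMI are {Genotype, Stress}; none are in {}.
Condition 2 (every backdoor path blocked by {}):
  P1: open — no interior node is in the conditioning set.
{} does not satisfy the backdoor criterion.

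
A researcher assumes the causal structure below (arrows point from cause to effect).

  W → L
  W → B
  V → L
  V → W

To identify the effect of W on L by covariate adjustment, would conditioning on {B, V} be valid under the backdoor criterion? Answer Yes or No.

Backdoor paths from W to L (paths whose first edge points into W):
  P1: W <- V -> L
Condition 1 (no descendant of W in the set): FAILS — B is a descendant of W.
Condition 2 (every backdoor path blocked by {B, V}):
  P1: blocked at fork node V ∈ conditioning set.
{B, V} does not satisfy the backdoor criterion.

No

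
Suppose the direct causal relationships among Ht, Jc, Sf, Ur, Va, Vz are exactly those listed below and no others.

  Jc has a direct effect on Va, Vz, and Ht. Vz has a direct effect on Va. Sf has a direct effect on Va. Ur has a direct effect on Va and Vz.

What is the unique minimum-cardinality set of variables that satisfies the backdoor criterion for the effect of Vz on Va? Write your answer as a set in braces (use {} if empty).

Variables eligible for adjustment (non-descendants of Vz, excluding Vz and Va): {Ht, Jc, Sf, Ur}.
Backdoor paths from Vz to Va:
  P1: Vz <- Ur -> Va
  P2: Vz <- Jc -> Va
The empty set is not sufficient: P1 (Vz <- Ur -> Va) has no collider blocking it and no conditioned non-collider, so it is open.
Try {Jc, Ur}:
  P1: blocked at fork node Ur ∈ conditioning set.
  P2: blocked at fork node Jc ∈ conditioning set.
{Jc, Ur} contains no descendant of Vz and blocks every backdoor path.
Every element of {Jc, Ur} is needed (dropping Jc leaves P2 open; dropping Ur leaves P1 open), so no proper subset is valid.
Among all size-2 subsets of the eligible variables, only {Jc, Ur} blocks every backdoor path, so it is the unique smallest valid adjustment set.

{Jc, Ur}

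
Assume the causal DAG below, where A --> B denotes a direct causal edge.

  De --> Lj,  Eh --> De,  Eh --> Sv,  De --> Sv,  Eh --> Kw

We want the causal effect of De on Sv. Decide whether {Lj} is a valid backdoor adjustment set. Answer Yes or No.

Backdoor paths from De to Sv (paths whose first edge points into De):
  P1: De <- Eh -> Sv
Condition 1 (no descendant of De in the set): FAILS — Lj is a descendant of De.
Condition 2 (every backdoor path blocked by {Lj}):
  P1: open — no interior node is in the conditioning set.
{Lj} does not satisfy the backdoor criterion.

No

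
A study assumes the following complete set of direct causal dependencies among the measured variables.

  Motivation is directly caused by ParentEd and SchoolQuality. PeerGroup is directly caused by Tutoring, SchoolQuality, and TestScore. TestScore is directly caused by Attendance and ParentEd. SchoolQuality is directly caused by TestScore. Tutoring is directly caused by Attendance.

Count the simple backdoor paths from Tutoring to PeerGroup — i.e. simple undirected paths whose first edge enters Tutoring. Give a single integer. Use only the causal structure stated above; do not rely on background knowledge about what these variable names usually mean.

A backdoor path from Tutoring to PeerGroup is any simple undirected path whose first edge points into Tutoring (i.e. leaves Tutoring via a parent).
Parents of Tutoring: {Attendance}.
Enumerating:
  P1: Tutoring <- Attendance -> TestScore <- ParentEd -> Motivation <- SchoolQuality -> PeerGroup
  P2: Tutoring <- Attendance -> TestScore -> SchoolQuality -> PeerGroup
  P3: Tutoring <- Attendance -> TestScore -> PeerGroup
That exhausts the simple backdoor paths. Count: 3.

3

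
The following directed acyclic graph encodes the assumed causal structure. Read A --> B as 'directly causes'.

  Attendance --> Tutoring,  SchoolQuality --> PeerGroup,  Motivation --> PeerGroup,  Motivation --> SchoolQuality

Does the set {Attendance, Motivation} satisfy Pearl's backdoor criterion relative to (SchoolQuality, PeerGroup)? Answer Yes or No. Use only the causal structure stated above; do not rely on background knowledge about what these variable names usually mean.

Yes

Backdoor paths from SchoolQuality to PeerGroup (paths whose first edge points into SchoolQuality):
  P1: SchoolQuality <- Motivation -> PeerGroup
Condition 1 (no descendant of SchoolQuality in the set): holds — descendants of SchoolQuality are {PeerGroup}; none are in {Attendance, Motivation}.
Condition 2 (every backdoor path blocked by {Attendance, Motivation}):
  P1: blocked at fork node Motivation ∈ conditioning set.
{Attendance, Motivation} satisfies the backdoor criterion.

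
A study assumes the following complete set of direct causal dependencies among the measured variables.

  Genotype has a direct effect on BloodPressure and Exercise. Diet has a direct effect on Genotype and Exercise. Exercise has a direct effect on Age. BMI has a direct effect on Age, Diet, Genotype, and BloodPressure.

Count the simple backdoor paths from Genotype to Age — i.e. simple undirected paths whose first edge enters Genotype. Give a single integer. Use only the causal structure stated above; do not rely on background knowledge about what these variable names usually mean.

A backdoor path from Genotype to Age is any simple undirected path whose first edge points into Genotype (i.e. leaves Genotype via a parent).
Parents of Genotype: {BMI, Diet}.
Enumerating:
  P1: Genotype <- BMI -> Diet -> Exercise -> Age
  P2: Genotype <- BMI -> Age
  P3: Genotype <- Diet <- BMI -> Age
  P4: Genotype <- Diet -> Exercise -> Age
That exhausts the simple backdoor paths. Count: 4.

4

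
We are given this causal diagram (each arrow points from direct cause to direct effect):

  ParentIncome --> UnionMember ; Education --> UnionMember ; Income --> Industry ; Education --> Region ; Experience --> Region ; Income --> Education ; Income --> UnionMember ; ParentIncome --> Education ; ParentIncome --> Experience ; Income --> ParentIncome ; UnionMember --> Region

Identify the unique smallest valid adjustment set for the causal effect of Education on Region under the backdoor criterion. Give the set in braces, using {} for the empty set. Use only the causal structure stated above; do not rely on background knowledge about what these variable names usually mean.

Variables eligible for adjustment (non-descendants of Education, excluding Education and Region): {Experience, Income, Industry, ParentIncome}.
Backdoor paths from Education to Region:
  P1: Education <- Income -> ParentIncome -> Experience -> Region
  P2: Education <- Income -> ParentIncome -> UnionMember -> Region
  P3: Education <- Income -> UnionMember <- ParentIncome -> Experience -> Region
  P4: Education <- Income -> UnionMember -> Region
  P5: Education <- ParentIncome <- Income -> UnionMember -> Region
  P6: Education <- ParentIncome -> Experience -> Region
  P7: Education <- ParentIncome -> UnionMember -> Region
The empty set is not sufficient: P1 (Education <- Income -> ParentIncome -> Experience -> Region) has no collider blocking it and no conditioned non-collider, so it is open.
Try {Income, ParentIncome}:
  P1: blocked at fork node Income ∈ conditioning set.
  P2: blocked at fork node Income ∈ conditioning set.
  P3: blocked at fork node Income ∈ conditioning set.
  P4: blocked at fork node Income ∈ conditioning set.
  P5: blocked at chain node ParentIncome ∈ conditioning set.
  P6: blocked at fork node ParentIncome ∈ conditioning set.
  P7: blocked at fork node ParentIncome ∈ conditioning set.
{Income, ParentIncome} contains no descendant of Education and blocks every backdoor path.
Every element of {Income, ParentIncome} is needed (dropping Income leaves P4 open; dropping ParentIncome leaves P6 open), so no proper subset is valid.
Among all size-2 subsets of the eligible variables, only {Income, ParentIncome} blocks every backdoor path, so it is the unique smallest valid adjustment set.

{Income, ParentIncome}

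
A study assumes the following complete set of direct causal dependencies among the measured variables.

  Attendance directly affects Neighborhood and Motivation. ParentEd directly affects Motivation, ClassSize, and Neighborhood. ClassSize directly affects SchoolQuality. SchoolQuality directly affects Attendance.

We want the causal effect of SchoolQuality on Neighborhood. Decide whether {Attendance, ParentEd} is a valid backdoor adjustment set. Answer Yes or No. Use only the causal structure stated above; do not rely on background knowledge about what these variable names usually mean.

Backdoor paths from SchoolQuality to Neighborhood (paths whose first edge points into SchoolQuality):
  P1: SchoolQuality <- ClassSize <- ParentEd -> Neighborhood
  P2: SchoolQuality <- ClassSize <- ParentEd -> Motivation <- Attendance -> Neighborhood
Condition 1 (no descendant of SchoolQuality in the set): FAILS — Attendance is a descendant of SchoolQuality.
Condition 2 (every backdoor path blocked by {Attendance, ParentEd}):
  P1: blocked at fork node ParentEd ∈ conditioning set.
  P2: blocked at fork node ParentEd ∈ conditioning set.
{Attendance, ParentEd} does not satisfy the backdoor criterion.

No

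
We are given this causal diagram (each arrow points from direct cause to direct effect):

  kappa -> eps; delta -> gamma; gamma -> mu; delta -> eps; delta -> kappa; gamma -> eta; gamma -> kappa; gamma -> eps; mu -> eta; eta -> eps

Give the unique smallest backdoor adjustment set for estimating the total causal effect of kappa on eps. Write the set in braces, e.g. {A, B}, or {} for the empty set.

Variables eligible for adjustment (non-descendants of kappa, excluding kappa and eps): {delta, eta, gamma, mu}.
Backdoor paths from kappa to eps:
  P1: kappa <- delta -> gamma -> mu -> eta -> eps
  P2: kappa <- delta -> gamma -> eta -> eps
  P3: kappa <- delta -> gamma -> eps
  P4: kappa <- delta -> eps
  P5: kappa <- gamma <- delta -> eps
  P6: kappa <- gamma -> mu -> eta -> eps
  P7: kappa <- gamma -> eta -> eps
  P8: kappa <- gamma -> eps
The empty set is not sufficient: P1 (kappa <- delta -> gamma -> mu -> eta -> eps) has no collider blocking it and no conditioned non-collider, so it is open.
Try {delta, gamma}:
  P1: blocked at fork node delta ∈ conditioning set.
  P2: blocked at fork node delta ∈ conditioning set.
  P3: blocked at fork node delta ∈ conditioning set.
  P4: blocked at fork node delta ∈ conditioning set.
  P5: blocked at chain node gamma ∈ conditioning set.
  P6: blocked at fork node gamma ∈ conditioning set.
  P7: blocked at fork node gamma ∈ conditioning set.
  P8: blocked at fork node gamma ∈ conditioning set.
{delta, gamma} contains no descendant of kappa and blocks every backdoor path.
Every element of {delta, gamma} is needed (dropping delta leaves P4 open; dropping gamma leaves P6 open), so no proper subset is valid.
Among all size-2 subsets of the eligible variables, only {delta, gamma} blocks every backdoor path, so it is the unique smallest valid adjustment set.

{delta, gamma}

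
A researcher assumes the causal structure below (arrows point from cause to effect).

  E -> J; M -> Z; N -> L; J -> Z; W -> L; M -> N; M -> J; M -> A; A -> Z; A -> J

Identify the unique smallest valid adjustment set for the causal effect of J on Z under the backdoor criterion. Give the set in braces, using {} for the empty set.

{A, M}

Variables eligible for adjustment (non-descendants of J, excluding J and Z): {A, E, L, M, N, W}.
Backdoor paths from J to Z:
  P1: J <- M -> A -> Z
  P2: J <- M -> Z
  P3: J <- A <- M -> Z
  P4: J <- A -> Z
The empty set is not sufficient: P1 (J <- M -> A -> Z) has no collider blocking it and no conditioned non-collider, so it is open.
Try {A, M}:
  P1: blocked at fork node M ∈ conditioning set.
  P2: blocked at fork node M ∈ conditioning set.
  P3: blocked at chain node A ∈ conditioning set.
  P4: blocked at fork node A ∈ conditioning set.
{A, M} contains no descendant of J and blocks every backdoor path.
Every element of {A, M} is needed (dropping A leaves P4 open; dropping M leaves P2 open), so no proper subset is valid.
Among all size-2 subsets of the eligible variables, only {A, M} blocks every backdoor path, so it is the unique smallest valid adjustment set.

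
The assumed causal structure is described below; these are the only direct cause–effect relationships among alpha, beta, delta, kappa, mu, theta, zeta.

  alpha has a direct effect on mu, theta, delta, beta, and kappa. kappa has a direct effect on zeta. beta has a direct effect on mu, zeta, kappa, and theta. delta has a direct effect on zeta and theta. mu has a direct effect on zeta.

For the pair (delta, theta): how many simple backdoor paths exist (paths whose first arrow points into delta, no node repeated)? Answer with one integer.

A backdoor path from delta to theta is any simple undirected path whose first edge points into delta (i.e. leaves delta via a parent).
Parents of delta: {alpha}.
Enumerating:
  P1: delta <- alpha -> beta -> theta
  P2: delta <- alpha -> mu <- beta -> theta
  P3: delta <- alpha -> mu -> zeta <- beta -> theta
  P4: delta <- alpha -> mu -> zeta <- kappa <- beta -> theta
  P5: delta <- alpha -> kappa <- beta -> theta
  P6: delta <- alpha -> kappa -> zeta <- beta -> theta
  P7: delta <- alpha -> kappa -> zeta <- mu <- beta -> theta
  P8: delta <- alpha -> theta
That exhausts the simple backdoor paths. Count: 8.

8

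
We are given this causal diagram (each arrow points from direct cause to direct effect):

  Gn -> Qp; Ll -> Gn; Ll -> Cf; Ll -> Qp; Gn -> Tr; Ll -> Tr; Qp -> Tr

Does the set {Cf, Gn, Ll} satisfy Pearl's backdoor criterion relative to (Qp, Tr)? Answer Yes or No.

Backdoor paths from Qp to Tr (paths whose first edge points into Qp):
  P1: Qp <- Ll -> Gn -> Tr
  P2: Qp <- Ll -> Tr
  P3: Qp <- Gn <- Ll -> Tr
  P4: Qp <- Gn -> Tr
Condition 1 (no descendant of Qp in the set): holds — descendants of Qp are {Tr}; none are in {Cf, Gn, Ll}.
Condition 2 (every backdoor path blocked by {Cf, Gn, Ll}):
  P1: blocked at fork node Ll ∈ conditioning set.
  P2: blocked at fork node Ll ∈ conditioning set.
  P3: blocked at chain node Gn ∈ conditioning set.
  P4: blocked at fork node Gn ∈ conditioning set.
{Cf, Gn, Ll} satisfies the backdoor criterion.

Yes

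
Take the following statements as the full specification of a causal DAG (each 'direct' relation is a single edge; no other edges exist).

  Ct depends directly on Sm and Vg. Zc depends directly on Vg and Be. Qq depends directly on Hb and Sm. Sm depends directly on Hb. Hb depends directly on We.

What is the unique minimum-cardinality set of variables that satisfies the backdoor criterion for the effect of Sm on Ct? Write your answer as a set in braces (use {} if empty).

Variables eligible for adjustment (non-descendants of Sm, excluding Sm and Ct): {Be, Hb, Vg, We, Zc}.
Backdoor paths from Sm to Ct:
  (none)
With no backdoor paths the empty set already satisfies the criterion, and it is trivially minimal.

{}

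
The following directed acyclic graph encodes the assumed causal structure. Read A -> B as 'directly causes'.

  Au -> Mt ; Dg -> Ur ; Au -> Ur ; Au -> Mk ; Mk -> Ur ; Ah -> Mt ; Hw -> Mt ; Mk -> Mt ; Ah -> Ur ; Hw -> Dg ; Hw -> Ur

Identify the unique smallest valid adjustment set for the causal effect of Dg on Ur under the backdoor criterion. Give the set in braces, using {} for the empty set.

Variables eligible for adjustment (non-descendants of Dg, excluding Dg and Ur): {Ah, Au, Hw, Mk, Mt}.
Backdoor paths from Dg to Ur:
  P1: Dg <- Hw -> Mt <- Au -> Mk -> Ur
  P2: Dg <- Hw -> Mt <- Au -> Ur
  P3: Dg <- Hw -> Mt <- Mk <- Au -> Ur
  P4: Dg <- Hw -> Mt <- Mk -> Ur
  P5: Dg <- Hw -> Mt <- Ah -> Ur
  P6: Dg <- Hw -> Ur
The empty set is not sufficient: P6 (Dg <- Hw -> Ur) has no collider blocking it and no conditioned non-collider, so it is open.
Try {Hw}:
  P1: blocked at fork node Hw ∈ conditioning set.
  P2: blocked at fork node Hw ∈ conditioning set.
  P3: blocked at fork node Hw ∈ conditioning set.
  P4: blocked at fork node Hw ∈ conditioning set.
  P5: blocked at fork node Hw ∈ conditioning set.
  P6: blocked at fork node Hw ∈ conditioning set.
{Hw} contains no descendant of Dg and blocks every backdoor path.
No other singleton works — e.g. {Au} leaves P6 open — so {Hw} is the unique smallest valid adjustment set.

{Hw}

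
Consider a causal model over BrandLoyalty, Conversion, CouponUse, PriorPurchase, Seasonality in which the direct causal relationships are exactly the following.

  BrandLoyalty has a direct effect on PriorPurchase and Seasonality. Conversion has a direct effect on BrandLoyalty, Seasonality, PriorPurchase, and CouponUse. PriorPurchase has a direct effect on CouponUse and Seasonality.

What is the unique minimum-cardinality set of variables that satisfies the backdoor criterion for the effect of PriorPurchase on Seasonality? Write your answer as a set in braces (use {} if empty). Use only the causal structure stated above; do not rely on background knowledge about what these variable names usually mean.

{BrandLoyalty, Conversion}

Variables eligible for adjustment (non-descendants of PriorPurchase, excluding PriorPurchase and Seasonality): {BrandLoyalty, Conversion}.
Backdoor paths from PriorPurchase to Seasonality:
  P1: PriorPurchase <- Conversion -> BrandLoyalty -> Seasonality
  P2: PriorPurchase <- Conversion -> Seasonality
  P3: PriorPurchase <- BrandLoyalty <- Conversion -> Seasonality
  P4: PriorPurchase <- BrandLoyalty -> Seasonality
The empty set is not sufficient: P1 (PriorPurchase <- Conversion -> BrandLoyalty -> Seasonality) has no collider blocking it and no conditioned non-collider, so it is open.
Try {BrandLoyalty, Conversion}:
  P1: blocked at fork node Conversion ∈ conditioning set.
  P2: blocked at fork node Conversion ∈ conditioning set.
  P3: blocked at chain node BrandLoyalty ∈ conditioning set.
  P4: blocked at fork node BrandLoyalty ∈ conditioning set.
{BrandLoyalty, Conversion} contains no descendant of PriorPurchase and blocks every backdoor path.
Every element of {BrandLoyalty, Conversion} is needed (dropping BrandLoyalty leaves P4 open; dropping Conversion leaves P2 open), so no proper subset is valid.
Among all size-2 subsets of the eligible variables, only {BrandLoyalty, Conversion} blocks every backdoor path, so it is the unique smallest valid adjustment set.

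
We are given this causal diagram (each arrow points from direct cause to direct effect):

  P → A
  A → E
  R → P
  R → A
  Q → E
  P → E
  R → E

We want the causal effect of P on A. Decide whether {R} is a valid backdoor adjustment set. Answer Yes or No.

Yes

Backdoor paths from P to A (paths whose first edge points into P):
  P1: P <- R -> A
  P2: P <- R -> E <- A
Condition 1 (no descendant of P in the set): holds — descendants of P are {A, E}; none are in {R}.
Condition 2 (every backdoor path blocked by {R}):
  P1: blocked at fork node R ∈ conditioning set.
  P2: blocked at fork node R ∈ conditioning set.
{R} satisfies the backdoor criterion.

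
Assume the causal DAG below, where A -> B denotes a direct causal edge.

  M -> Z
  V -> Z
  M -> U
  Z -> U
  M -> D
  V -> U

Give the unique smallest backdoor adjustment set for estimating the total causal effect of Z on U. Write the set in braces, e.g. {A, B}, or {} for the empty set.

Variables eligible for adjustment (non-descendants of Z, excluding Z and U): {D, M, V}.
Backdoor paths from Z to U:
  P1: Z <- V -> U
  P2: Z <- M -> U
The empty set is not sufficient: P1 (Z <- V -> U) has no collider blocking it and no conditioned non-collider, so it is open.
Try {M, V}:
  P1: blocked at fork node V ∈ conditioning set.
  P2: blocked at fork node M ∈ conditioning set.
{M, V} contains no descendant of Z and blocks every backdoor path.
Every element of {M, V} is needed (dropping M leaves P2 open; dropping V leaves P1 open), so no proper subset is valid.
Among all size-2 subsets of the eligible variables, only {M, V} blocks every backdoor path, so it is the unique smallest valid adjustment set.

{M, V}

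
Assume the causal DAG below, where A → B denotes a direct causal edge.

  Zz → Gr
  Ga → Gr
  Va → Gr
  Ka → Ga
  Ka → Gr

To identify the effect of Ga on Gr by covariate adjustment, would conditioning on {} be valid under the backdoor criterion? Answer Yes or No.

No

Backdoor paths from Ga to Gr (paths whose first edge points into Ga):
  P1: Ga <- Ka -> Gr
Condition 1 (no descendant of Ga in the set): holds — descendants of Ga are {Gr}; none are in {}.
Condition 2 (every backdoor path blocked by {}):
  P1: open — no interior node is in the conditioning set.
{} does not satisfy the backdoor criterion.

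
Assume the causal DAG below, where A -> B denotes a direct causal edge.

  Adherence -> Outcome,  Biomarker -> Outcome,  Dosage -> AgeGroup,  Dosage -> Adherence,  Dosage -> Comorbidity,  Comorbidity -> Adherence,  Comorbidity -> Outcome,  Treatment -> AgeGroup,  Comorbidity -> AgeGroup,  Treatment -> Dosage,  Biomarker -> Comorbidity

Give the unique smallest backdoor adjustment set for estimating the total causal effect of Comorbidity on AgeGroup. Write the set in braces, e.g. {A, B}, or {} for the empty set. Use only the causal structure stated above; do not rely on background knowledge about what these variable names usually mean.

{Dosage}

Variables eligible for adjustment (non-descendants of Comorbidity, excluding Comorbidity and AgeGroup): {Biomarker, Dosage, Treatment}.
Backdoor paths from Comorbidity to AgeGroup:
  P1: Comorbidity <- Dosage <- Treatment -> AgeGroup
  P2: Comorbidity <- Dosage -> AgeGroup
  P3: Comorbidity <- Biomarker -> Outcome <- Adherence <- Dosage <- Treatment -> AgeGroup
  P4: Comorbidity <- Biomarker -> Outcome <- Adherence <- Dosage -> AgeGroup
The empty set is not sufficient: P1 (Comorbidity <- Dosage <- Treatment -> AgeGroup) has no collider blocking it and no conditioned non-collider, so it is open.
Try {Dosage}:
  P1: blocked at chain node Dosage ∈ conditioning set.
  P2: blocked at fork node Dosage ∈ conditioning set.
  P3: blocked at collider Outcome (neither it nor any descendant is in the conditioning set).
  P4: blocked at collider Outcome (neither it nor any descendant is in the conditioning set).
{Dosage} contains no descendant of Comorbidity and blocks every backdoor path.
No other singleton works — e.g. {Treatment} leaves P2 open — so {Dosage} is the unique smallest valid adjustment set.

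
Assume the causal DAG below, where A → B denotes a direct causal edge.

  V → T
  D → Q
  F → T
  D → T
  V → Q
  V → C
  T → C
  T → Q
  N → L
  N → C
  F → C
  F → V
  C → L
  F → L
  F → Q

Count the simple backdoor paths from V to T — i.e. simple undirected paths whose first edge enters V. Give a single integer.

A backdoor path from V to T is any simple undirected path whose first edge points into V (i.e. leaves V via a parent).
Parents of V: {F}.
Enumerating:
  P1: V <- F -> T
  P2: V <- F -> Q <- D -> T
  P3: V <- F -> Q <- T
  P4: V <- F -> C <- T
  P5: V <- F -> L <- N -> C <- T
  P6: V <- F -> L <- C <- T
That exhausts the simple backdoor paths. Count: 6.

6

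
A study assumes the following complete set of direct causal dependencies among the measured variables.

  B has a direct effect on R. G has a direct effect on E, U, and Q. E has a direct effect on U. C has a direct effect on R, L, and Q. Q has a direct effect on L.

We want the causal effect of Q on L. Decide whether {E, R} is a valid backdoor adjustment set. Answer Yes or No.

Backdoor paths from Q to L (paths whose first edge points into Q):
  P1: Q <- C -> L
Condition 1 (no descendant of Q in the set): holds — descendants of Q are {L}; none are in {E, R}.
Condition 2 (every backdoor path blocked by {E, R}):
  P1: open — no interior node is in the conditioning set.
{E, R} does not satisfy the backdoor criterion.

No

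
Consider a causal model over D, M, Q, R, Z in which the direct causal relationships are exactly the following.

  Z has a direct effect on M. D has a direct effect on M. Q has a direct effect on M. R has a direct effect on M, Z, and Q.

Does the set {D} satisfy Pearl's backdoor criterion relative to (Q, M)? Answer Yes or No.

Backdoor paths from Q to M (paths whose first edge points into Q):
  P1: Q <- R -> Z -> M
  P2: Q <- R -> M
Condition 1 (no descendant of Q in the set): holds — descendants of Q are {M}; none are in {D}.
Condition 2 (every backdoor path blocked by {D}):
  P1: open — no interior node is in the conditioning set.
  P2: open — no interior node is in the conditioning set.
{D} does not satisfy the backdoor criterion.

No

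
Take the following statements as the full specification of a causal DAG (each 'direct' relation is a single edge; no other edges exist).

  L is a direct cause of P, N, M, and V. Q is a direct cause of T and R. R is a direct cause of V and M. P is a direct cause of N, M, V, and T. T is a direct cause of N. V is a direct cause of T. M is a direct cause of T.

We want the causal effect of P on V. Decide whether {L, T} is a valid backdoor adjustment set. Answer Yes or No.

Backdoor paths from P to V (paths whose first edge points into P):
  P1: P <- L -> V
  P2: P <- L -> M <- R <- Q -> T <- V
  P3: P <- L -> M <- R -> V
  P4: P <- L -> M -> T <- Q -> R -> V
  P5: P <- L -> M -> T <- V
  P6: P <- L -> N <- T <- Q -> R -> V
  P7: P <- L -> N <- T <- V
  P8: P <- L -> N <- T <- M <- R -> V
Condition 1 (no descendant of P in the set): FAILS — T is a descendant of P.
Condition 2 (every backdoor path blocked by {L, T}):
  P1: blocked at fork node L ∈ conditioning set.
  P2: blocked at fork node L ∈ conditioning set.
  P3: blocked at fork node L ∈ conditioning set.
  P4: blocked at fork node L ∈ conditioning set.
  P5: blocked at fork node L ∈ conditioning set.
  P6: blocked at fork node L ∈ conditioning set.
  P7: blocked at fork node L ∈ conditioning set.
  P8: blocked at fork node L ∈ conditioning set.
{L, T} does not satisfy the backdoor criterion.

No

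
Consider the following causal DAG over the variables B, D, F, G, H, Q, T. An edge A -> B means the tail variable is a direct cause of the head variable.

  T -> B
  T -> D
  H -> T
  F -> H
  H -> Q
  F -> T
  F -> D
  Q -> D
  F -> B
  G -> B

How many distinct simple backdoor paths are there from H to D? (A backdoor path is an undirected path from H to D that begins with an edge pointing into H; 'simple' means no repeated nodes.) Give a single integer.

3

A backdoor path from H to D is any simple undirected path whose first edge points into H (i.e. leaves H via a parent).
Parents of H: {F}.
Enumerating:
  P1: H <- F -> T -> D
  P2: H <- F -> B <- T -> D
  P3: H <- F -> D
That exhausts the simple backdoor paths. Count: 3.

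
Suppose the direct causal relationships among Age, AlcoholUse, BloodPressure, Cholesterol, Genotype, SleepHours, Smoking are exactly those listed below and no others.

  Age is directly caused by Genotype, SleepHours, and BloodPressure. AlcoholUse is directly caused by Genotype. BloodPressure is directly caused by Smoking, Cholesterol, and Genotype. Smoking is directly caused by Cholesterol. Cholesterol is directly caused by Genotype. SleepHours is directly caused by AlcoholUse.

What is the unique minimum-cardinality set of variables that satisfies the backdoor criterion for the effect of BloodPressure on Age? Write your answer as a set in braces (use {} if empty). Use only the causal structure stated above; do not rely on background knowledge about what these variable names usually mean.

Variables eligible for adjustment (non-descendants of BloodPressure, excluding BloodPressure and Age): {AlcoholUse, Cholesterol, Genotype, SleepHours, Smoking}.
Backdoor paths from BloodPressure to Age:
  P1: BloodPressure <- Genotype -> AlcoholUse -> SleepHours -> Age
  P2: BloodPressure <- Genotype -> Age
  P3: BloodPressure <- Cholesterol <- Genotype -> AlcoholUse -> SleepHours -> Age
  P4: BloodPressure <- Cholesterol <- Genotype -> Age
  P5: BloodPressure <- Smoking <- Cholesterol <- Genotype -> AlcoholUse -> SleepHours -> Age
  P6: BloodPressure <- Smoking <- Cholesterol <- Genotype -> Age
The empty set is not sufficient: P1 (BloodPressure <- Genotype -> AlcoholUse -> SleepHours -> Age) has no collider blocking it and no conditioned non-collider, so it is open.
Try {Genotype}:
  P1: blocked at fork node Genotype ∈ conditioning set.
  P2: blocked at fork node Genotype ∈ conditioning set.
  P3: blocked at fork node Genotype ∈ conditioning set.
  P4: blocked at fork node Genotype ∈ conditioning set.
  P5: blocked at fork node Genotype ∈ conditioning set.
  P6: blocked at fork node Genotype ∈ conditioning set.
{Genotype} contains no descendant of BloodPressure and blocks every backdoor path.
No other singleton works — e.g. {AlcoholUse} leaves P2 open — so {Genotype} is the unique smallest valid adjustment set.

{Genotype}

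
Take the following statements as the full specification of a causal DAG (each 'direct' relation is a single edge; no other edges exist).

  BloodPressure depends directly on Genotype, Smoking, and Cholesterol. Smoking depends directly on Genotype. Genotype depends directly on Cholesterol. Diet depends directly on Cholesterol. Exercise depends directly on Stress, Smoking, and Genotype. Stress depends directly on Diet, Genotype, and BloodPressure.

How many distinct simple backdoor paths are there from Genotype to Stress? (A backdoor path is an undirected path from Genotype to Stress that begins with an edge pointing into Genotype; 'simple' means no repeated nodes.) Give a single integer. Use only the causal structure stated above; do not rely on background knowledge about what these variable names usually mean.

A backdoor path from Genotype to Stress is any simple undirected path whose first edge points into Genotype (i.e. leaves Genotype via a parent).
Parents of Genotype: {Cholesterol}.
Enumerating:
  P1: Genotype <- Cholesterol -> Diet -> Stress
  P2: Genotype <- Cholesterol -> BloodPressure <- Smoking -> Exercise <- Stress
  P3: Genotype <- Cholesterol -> BloodPressure -> Stress
That exhausts the simple backdoor paths. Count: 3.

3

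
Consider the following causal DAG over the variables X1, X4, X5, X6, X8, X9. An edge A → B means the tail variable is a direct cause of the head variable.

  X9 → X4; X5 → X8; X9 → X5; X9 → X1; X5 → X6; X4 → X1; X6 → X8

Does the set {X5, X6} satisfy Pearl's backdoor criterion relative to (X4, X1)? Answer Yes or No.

No

Backdoor paths from X4 to X1 (paths whose first edge points into X4):
  P1: X4 <- X9 -> X1
Condition 1 (no descendant of X4 in the set): holds — descendants of X4 are {X1}; none are in {X5, X6}.
Condition 2 (every backdoor path blocked by {X5, X6}):
  P1: open — no interior node is in the conditioning set.
{X5, X6} does not satisfy the backdoor criterion.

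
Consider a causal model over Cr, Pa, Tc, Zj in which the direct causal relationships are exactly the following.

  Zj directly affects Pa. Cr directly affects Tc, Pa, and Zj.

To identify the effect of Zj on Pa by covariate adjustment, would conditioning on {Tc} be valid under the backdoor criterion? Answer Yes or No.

Backdoor paths from Zj to Pa (paths whose first edge points into Zj):
  P1: Zj <- Cr -> Pa
Condition 1 (no descendant of Zj in the set): holds — descendants of Zj are {Pa}; none are in {Tc}.
Condition 2 (every backdoor path blocked by {Tc}):
  P1: open — no interior node is in the conditioning set.
{Tc} does not satisfy the backdoor criterion.

No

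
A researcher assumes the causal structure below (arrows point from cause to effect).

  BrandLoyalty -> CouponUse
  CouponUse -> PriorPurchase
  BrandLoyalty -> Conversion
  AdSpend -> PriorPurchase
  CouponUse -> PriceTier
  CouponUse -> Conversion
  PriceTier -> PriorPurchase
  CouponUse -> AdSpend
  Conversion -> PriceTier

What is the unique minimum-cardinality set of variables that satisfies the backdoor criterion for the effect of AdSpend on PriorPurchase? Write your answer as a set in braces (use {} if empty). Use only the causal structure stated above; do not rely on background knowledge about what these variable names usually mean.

Variables eligible for adjustment (non-descendants of AdSpend, excluding AdSpend and PriorPurchase): {BrandLoyalty, Conversion, CouponUse, PriceTier}.
Backdoor paths from AdSpend to PriorPurchase:
  P1: AdSpend <- CouponUse <- BrandLoyalty -> Conversion -> PriceTier -> PriorPurchase
  P2: AdSpend <- CouponUse -> Conversion -> PriceTier -> PriorPurchase
  P3: AdSpend <- CouponUse -> PriceTier -> PriorPurchase
  P4: AdSpend <- CouponUse -> PriorPurchase
The empty set is not sufficient: P1 (AdSpend <- CouponUse <- BrandLoyalty -> Conversion -> PriceTier -> PriorPurchase) has no collider blocking it and no conditioned non-collider, so it is open.
Try {CouponUse}:
  P1: blocked at chain node CouponUse ∈ conditioning set.
  P2: blocked at fork node CouponUse ∈ conditioning set.
  P3: blocked at fork node CouponUse ∈ conditioning set.
  P4: blocked at fork node CouponUse ∈ conditioning set.
{CouponUse} contains no descendant of AdSpend and blocks every backdoor path.
No other singleton works — e.g. {BrandLoyalty} leaves P2 open — so {CouponUse} is the unique smallest valid adjustment set.

{CouponUse}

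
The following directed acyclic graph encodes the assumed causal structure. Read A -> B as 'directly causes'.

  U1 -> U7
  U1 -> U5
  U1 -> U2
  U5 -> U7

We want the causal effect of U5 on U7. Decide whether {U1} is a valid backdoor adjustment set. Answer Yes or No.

Backdoor paths from U5 to U7 (paths whose first edge points into U5):
  P1: U5 <- U1 -> U7
Condition 1 (no descendant of U5 in the set): holds — descendants of U5 are {U7}; none are in {U1}.
Condition 2 (every backdoor path blocked by {U1}):
  P1: blocked at fork node U1 ∈ conditioning set.
{U1} satisfies the backdoor criterion.

Yes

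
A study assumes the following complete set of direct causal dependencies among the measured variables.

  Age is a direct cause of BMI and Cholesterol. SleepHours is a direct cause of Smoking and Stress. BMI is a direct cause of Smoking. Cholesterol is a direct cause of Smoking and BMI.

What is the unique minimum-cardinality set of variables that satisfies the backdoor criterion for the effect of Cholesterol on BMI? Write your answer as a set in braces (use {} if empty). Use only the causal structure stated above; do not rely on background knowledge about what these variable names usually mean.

Variables eligible for adjustment (non-descendants of Cholesterol, excluding Cholesterol and BMI): {Age, SleepHours, Stress}.
Backdoor paths from Cholesterol to BMI:
  P1: Cholesterol <- Age -> BMI
The empty set is not sufficient: P1 (Cholesterol <- Age -> BMI) has no collider blocking it and no conditioned non-collider, so it is open.
Try {Age}:
  P1: blocked at fork node Age ∈ conditioning set.
{Age} contains no descendant of Cholesterol and blocks every backdoor path.
No other singleton works — e.g. {SleepHours} leaves P1 open — so {Age} is the unique smallest valid adjustment set.

{Age}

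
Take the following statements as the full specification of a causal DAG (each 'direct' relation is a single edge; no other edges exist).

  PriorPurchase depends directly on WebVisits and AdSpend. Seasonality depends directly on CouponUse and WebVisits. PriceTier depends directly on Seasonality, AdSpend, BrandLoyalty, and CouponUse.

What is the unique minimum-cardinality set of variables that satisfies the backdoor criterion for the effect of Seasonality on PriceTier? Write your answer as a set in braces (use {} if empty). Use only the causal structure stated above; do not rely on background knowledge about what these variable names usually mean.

Variables eligible for adjustment (non-descendants of Seasonality, excluding Seasonality and PriceTier): {AdSpend, BrandLoyalty, CouponUse, PriorPurchase, WebVisits}.
Backdoor paths from Seasonality to PriceTier:
  P1: Seasonality <- WebVisits -> PriorPurchase <- AdSpend -> PriceTier
  P2: Seasonality <- CouponUse -> PriceTier
The empty set is not sufficient: P2 (Seasonality <- CouponUse -> PriceTier) has no collider blocking it and no conditioned non-collider, so it is open.
Try {CouponUse}:
  P1: blocked at collider PriorPurchase (neither it nor any descendant is in the conditioning set).
  P2: blocked at fork node CouponUse ∈ conditioning set.
{CouponUse} contains no descendant of Seasonality and blocks every backdoor path.
No other singleton works — e.g. {AdSpend} leaves P2 open — so {CouponUse} is the unique smallest valid adjustment set.

{CouponUse}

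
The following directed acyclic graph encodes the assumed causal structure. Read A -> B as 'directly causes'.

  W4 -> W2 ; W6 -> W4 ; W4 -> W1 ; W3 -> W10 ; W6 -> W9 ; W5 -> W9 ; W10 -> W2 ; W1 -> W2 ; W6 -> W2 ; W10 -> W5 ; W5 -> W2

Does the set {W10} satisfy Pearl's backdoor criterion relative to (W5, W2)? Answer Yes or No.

Backdoor paths from W5 to W2 (paths whose first edge points into W5):
  P1: W5 <- W10 -> W2
Condition 1 (no descendant of W5 in the set): holds — descendants of W5 are {W2, W9}; none are in {W10}.
Condition 2 (every backdoor path blocked by {W10}):
  P1: blocked at fork node W10 ∈ conditioning set.
{W10} satisfies the backdoor criterion.

Yes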